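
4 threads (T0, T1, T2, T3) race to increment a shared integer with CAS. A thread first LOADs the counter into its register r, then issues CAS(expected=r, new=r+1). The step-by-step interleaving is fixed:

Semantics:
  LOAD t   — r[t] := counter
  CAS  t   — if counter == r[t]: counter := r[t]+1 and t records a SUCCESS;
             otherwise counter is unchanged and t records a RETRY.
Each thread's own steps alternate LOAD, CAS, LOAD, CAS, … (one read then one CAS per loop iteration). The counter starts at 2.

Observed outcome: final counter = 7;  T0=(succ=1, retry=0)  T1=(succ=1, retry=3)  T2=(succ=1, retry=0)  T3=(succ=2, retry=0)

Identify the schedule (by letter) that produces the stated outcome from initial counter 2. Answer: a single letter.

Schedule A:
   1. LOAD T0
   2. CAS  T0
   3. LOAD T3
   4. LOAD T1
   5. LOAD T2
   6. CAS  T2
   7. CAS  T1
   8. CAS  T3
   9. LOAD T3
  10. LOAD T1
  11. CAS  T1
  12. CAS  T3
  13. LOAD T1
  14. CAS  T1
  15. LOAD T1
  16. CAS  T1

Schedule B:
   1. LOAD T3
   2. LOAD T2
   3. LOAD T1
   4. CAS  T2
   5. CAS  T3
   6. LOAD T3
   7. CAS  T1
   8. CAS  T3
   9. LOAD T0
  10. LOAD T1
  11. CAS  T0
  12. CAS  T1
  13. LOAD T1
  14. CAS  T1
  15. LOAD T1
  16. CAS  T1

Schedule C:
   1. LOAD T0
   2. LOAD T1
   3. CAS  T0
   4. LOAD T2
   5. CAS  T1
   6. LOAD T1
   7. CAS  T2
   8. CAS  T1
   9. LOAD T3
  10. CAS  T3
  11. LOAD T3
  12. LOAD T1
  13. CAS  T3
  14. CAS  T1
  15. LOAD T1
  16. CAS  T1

Tracing schedule C:
#1 T0 reads 2
#2 T1 reads 2
#3 T0 CAS(2→3) writes; counter now 3
#4 T2 reads 3
#5 T1 CAS(2→3) fails; counter now 3
#6 T1 reads 3
#7 T2 CAS(3→4) writes; counter now 4
#8 T1 CAS(3→4) fails; counter now 4
#9 T3 reads 4
#10 T3 CAS(4→5) writes; counter now 5
#11 T3 reads 5
#12 T1 reads 5
#13 T3 CAS(5→6) writes; counter now 6
#14 T1 CAS(5→6) fails; counter now 6
#15 T1 reads 6
#16 T1 CAS(6→7) writes; counter now 7

C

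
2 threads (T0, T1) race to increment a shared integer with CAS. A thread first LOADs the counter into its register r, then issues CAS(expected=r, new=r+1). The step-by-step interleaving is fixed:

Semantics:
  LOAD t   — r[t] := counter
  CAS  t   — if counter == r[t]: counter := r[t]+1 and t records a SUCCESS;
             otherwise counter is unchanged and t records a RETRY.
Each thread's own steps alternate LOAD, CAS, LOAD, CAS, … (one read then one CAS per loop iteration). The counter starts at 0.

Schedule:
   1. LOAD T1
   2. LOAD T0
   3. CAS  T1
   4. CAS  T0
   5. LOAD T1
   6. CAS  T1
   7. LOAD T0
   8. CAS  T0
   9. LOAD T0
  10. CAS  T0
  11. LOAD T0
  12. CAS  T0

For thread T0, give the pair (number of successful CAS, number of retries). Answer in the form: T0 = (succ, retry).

T0 = (3, 1)

   1) LOAD T1:  M=0  r_T1=0
   2) LOAD T0:  M=0  r_T0=0
   3) CAS  T1:  M=1  r_T1=0 ✓
   4) CAS  T0:  M=1  r_T0=0 ✗
   5) LOAD T1:  M=1  r_T1=1
   6) CAS  T1:  M=2  r_T1=1 ✓
   7) LOAD T0:  M=2  r_T0=2
   8) CAS  T0:  M=3  r_T0=2 ✓
   9) LOAD T0:  M=3  r_T0=3
  10) CAS  T0:  M=4  r_T0=3 ✓
  11) LOAD T0:  M=4  r_T0=4
  12) CAS  T0:  M=5  r_T0=4 ✓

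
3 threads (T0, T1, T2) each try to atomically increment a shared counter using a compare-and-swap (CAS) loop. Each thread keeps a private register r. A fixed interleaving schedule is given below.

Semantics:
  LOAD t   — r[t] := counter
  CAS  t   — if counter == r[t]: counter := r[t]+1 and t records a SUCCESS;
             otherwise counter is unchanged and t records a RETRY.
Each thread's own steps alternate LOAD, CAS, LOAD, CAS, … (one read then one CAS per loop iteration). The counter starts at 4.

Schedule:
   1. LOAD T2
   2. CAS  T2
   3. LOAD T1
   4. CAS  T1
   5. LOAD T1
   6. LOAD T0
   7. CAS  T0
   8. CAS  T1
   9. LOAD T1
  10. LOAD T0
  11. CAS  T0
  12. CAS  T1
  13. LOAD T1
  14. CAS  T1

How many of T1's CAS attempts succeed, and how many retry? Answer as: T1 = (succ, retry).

step 1: T2 LOAD ⇒ load; ctr=4 reg=4
step 2: T2 CAS ⇒ ok; ctr=5 reg=4
step 3: T1 LOAD ⇒ load; ctr=5 reg=5
step 4: T1 CAS ⇒ ok; ctr=6 reg=5
step 5: T1 LOAD ⇒ load; ctr=6 reg=6
step 6: T0 LOAD ⇒ load; ctr=6 reg=6
step 7: T0 CAS ⇒ ok; ctr=7 reg=6
step 8: T1 CAS ⇒ retry; ctr=7 reg=6
step 9: T1 LOAD ⇒ load; ctr=7 reg=7
step 10: T0 LOAD ⇒ load; ctr=7 reg=7
step 11: T0 CAS ⇒ ok; ctr=8 reg=7
step 12: T1 CAS ⇒ retry; ctr=8 reg=7
step 13: T1 LOAD ⇒ load; ctr=8 reg=8
step 14: T1 CAS ⇒ ok; ctr=9 reg=8

T1 = (2, 2)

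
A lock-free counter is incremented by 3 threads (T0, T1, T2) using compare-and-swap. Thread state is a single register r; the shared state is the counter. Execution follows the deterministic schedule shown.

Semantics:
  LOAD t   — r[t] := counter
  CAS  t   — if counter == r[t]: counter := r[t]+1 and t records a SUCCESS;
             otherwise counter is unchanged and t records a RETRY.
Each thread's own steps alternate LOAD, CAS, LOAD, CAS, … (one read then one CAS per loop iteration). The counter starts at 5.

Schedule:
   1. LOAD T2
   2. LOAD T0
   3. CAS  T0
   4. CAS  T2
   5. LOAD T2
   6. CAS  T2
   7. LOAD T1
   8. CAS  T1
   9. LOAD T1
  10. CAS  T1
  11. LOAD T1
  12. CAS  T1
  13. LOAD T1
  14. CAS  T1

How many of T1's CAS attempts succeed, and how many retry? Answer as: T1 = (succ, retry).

1. LOAD T2 → mem=5 r[T2]=5 [LOAD]
2. LOAD T0 → mem=5 r[T0]=5 [LOAD]
3. CAS T0 → mem=6 r[T0]=5 [OK]
4. CAS T2 → mem=6 r[T2]=5 [RETRY]
5. LOAD T2 → mem=6 r[T2]=6 [LOAD]
6. CAS T2 → mem=7 r[T2]=6 [OK]
7. LOAD T1 → mem=7 r[T1]=7 [LOAD]
8. CAS T1 → mem=8 r[T1]=7 [OK]
9. LOAD T1 → mem=8 r[T1]=8 [LOAD]
10. CAS T1 → mem=9 r[T1]=8 [OK]
11. LOAD T1 → mem=9 r[T1]=9 [LOAD]
12. CAS T1 → mem=10 r[T1]=9 [OK]
13. LOAD T1 → mem=10 r[T1]=10 [LOAD]
14. CAS T1 → mem=11 r[T1]=10 [OK]

T1 = (4, 0)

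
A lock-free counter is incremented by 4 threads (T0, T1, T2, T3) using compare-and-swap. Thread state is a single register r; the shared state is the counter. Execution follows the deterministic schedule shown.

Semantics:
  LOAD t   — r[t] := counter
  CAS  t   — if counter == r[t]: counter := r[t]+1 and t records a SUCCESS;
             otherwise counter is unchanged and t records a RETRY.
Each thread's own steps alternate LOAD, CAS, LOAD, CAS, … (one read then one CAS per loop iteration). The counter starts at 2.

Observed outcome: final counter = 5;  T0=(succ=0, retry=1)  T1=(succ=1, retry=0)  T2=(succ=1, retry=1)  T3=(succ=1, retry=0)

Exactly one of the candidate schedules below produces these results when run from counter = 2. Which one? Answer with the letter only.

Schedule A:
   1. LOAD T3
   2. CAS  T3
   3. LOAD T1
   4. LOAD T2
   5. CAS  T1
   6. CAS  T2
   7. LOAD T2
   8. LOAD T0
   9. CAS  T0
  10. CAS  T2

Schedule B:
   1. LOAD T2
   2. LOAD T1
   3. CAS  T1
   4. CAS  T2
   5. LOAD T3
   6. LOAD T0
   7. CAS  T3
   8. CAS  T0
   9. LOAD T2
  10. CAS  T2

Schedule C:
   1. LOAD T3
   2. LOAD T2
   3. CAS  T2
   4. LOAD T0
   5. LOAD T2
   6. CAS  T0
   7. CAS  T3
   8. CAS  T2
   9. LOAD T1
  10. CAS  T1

Run B:
#1 T2 reads 2
#2 T1 reads 2
#3 T1 CAS(2→3) writes; counter now 3
#4 T2 CAS(2→3) fails; counter now 3
#5 T3 reads 3
#6 T0 reads 3
#7 T3 CAS(3→4) writes; counter now 4
#8 T0 CAS(3→4) fails; counter now 4
#9 T2 reads 4
#10 T2 CAS(4→5) writes; counter now 5

B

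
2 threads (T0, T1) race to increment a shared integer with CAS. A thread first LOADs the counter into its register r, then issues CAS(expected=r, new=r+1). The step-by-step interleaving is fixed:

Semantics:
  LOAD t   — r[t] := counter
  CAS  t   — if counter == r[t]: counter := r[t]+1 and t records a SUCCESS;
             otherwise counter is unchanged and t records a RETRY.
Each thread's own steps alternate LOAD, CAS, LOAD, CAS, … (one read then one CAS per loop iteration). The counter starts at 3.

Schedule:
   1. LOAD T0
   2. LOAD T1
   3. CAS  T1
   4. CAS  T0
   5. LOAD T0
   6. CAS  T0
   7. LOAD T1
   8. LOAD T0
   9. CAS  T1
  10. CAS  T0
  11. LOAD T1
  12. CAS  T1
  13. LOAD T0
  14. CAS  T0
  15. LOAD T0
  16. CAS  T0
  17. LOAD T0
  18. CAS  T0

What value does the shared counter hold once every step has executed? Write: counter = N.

counter = 10

#1 T0 reads 3
#2 T1 reads 3
#3 T1 CAS(3→4) writes; counter now 4
#4 T0 CAS(3→4) fails; counter now 4
#5 T0 reads 4
#6 T0 CAS(4→5) writes; counter now 5
#7 T1 reads 5
#8 T0 reads 5
#9 T1 CAS(5→6) writes; counter now 6
#10 T0 CAS(5→6) fails; counter now 6
#11 T1 reads 6
#12 T1 CAS(6→7) writes; counter now 7
#13 T0 reads 7
#14 T0 CAS(7→8) writes; counter now 8
#15 T0 reads 8
#16 T0 CAS(8→9) writes; counter now 9
#17 T0 reads 9
#18 T0 CAS(9→10) writes; counter now 10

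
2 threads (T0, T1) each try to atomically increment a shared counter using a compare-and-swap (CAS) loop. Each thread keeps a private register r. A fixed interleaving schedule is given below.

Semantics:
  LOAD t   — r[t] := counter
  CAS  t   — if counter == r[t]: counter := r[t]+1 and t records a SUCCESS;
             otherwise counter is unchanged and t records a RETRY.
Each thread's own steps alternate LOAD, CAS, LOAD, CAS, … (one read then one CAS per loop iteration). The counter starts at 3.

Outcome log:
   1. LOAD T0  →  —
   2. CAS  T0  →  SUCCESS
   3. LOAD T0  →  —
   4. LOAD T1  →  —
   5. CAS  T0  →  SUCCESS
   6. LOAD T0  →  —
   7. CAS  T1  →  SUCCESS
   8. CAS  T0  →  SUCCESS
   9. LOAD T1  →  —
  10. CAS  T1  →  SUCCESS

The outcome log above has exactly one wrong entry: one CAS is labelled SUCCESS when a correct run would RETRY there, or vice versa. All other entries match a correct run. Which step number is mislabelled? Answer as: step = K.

step = 7

Re-executing:
1. LOAD T0 → mem=3 r[T0]=3 [LOAD]
2. CAS T0 → mem=4 r[T0]=3 [OK]
3. LOAD T0 → mem=4 r[T0]=4 [LOAD]
4. LOAD T1 → mem=4 r[T1]=4 [LOAD]
5. CAS T0 → mem=5 r[T0]=4 [OK]
6. LOAD T0 → mem=5 r[T0]=5 [LOAD]
7. CAS T1 → mem=5 r[T1]=4 [RETRY]
8. CAS T0 → mem=6 r[T0]=5 [OK]
9. LOAD T1 → mem=6 r[T1]=6 [LOAD]
10. CAS T1 → mem=7 r[T1]=6 [OK]
Flip is step 7.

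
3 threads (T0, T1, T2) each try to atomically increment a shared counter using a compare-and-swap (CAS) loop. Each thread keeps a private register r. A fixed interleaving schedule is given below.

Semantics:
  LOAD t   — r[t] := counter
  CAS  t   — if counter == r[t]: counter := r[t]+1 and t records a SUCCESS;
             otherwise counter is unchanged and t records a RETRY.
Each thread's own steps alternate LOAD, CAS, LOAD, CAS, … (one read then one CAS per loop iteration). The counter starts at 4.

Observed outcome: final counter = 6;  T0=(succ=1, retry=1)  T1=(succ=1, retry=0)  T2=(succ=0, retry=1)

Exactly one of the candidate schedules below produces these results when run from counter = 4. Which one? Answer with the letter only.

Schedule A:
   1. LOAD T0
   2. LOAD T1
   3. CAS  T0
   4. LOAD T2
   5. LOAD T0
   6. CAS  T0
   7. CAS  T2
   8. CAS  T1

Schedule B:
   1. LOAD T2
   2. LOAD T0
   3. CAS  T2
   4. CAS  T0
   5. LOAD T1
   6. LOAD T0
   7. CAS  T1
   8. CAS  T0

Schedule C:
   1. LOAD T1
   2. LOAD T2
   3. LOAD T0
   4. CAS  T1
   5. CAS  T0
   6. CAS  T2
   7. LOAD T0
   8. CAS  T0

C

Run C:
[1] T1.load  rd  (counter 4, T1.r 4)
[2] T2.load  rd  (counter 4, T2.r 4)
[3] T0.load  rd  (counter 4, T0.r 4)
[4] T1.cas  hit  (counter 5, T1.r 4)
[5] T0.cas  miss  (counter 5, T0.r 4)
[6] T2.cas  miss  (counter 5, T2.r 4)
[7] T0.load  rd  (counter 5, T0.r 5)
[8] T0.cas  hit  (counter 6, T0.r 5)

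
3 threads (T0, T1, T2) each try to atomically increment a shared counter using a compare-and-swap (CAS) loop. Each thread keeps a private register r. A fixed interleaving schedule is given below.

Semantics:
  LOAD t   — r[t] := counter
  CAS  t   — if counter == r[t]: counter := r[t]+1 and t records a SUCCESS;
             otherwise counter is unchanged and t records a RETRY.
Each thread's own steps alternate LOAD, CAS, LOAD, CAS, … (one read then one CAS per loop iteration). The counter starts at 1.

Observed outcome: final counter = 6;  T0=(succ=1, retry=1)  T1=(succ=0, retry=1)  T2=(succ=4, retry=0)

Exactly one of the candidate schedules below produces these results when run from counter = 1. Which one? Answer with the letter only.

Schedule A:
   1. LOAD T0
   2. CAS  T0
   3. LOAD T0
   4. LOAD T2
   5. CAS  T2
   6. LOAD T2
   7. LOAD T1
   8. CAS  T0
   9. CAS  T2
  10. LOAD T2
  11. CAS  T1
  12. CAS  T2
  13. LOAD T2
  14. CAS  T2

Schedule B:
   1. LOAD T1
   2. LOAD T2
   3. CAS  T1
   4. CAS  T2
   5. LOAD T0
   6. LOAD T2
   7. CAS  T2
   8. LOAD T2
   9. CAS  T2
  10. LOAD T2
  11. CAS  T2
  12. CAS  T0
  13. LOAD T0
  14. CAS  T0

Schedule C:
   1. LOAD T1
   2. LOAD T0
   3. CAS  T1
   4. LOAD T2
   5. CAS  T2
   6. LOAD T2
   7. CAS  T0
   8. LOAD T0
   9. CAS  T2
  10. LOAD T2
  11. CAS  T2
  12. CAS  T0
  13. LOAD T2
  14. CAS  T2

Run A:
step 1: T0 LOAD ⇒ load; ctr=1 reg=1
step 2: T0 CAS ⇒ ok; ctr=2 reg=1
step 3: T0 LOAD ⇒ load; ctr=2 reg=2
step 4: T2 LOAD ⇒ load; ctr=2 reg=2
step 5: T2 CAS ⇒ ok; ctr=3 reg=2
step 6: T2 LOAD ⇒ load; ctr=3 reg=3
step 7: T1 LOAD ⇒ load; ctr=3 reg=3
step 8: T0 CAS ⇒ retry; ctr=3 reg=2
step 9: T2 CAS ⇒ ok; ctr=4 reg=3
step 10: T2 LOAD ⇒ load; ctr=4 reg=4
step 11: T1 CAS ⇒ retry; ctr=4 reg=3
step 12: T2 CAS ⇒ ok; ctr=5 reg=4
step 13: T2 LOAD ⇒ load; ctr=5 reg=5
step 14: T2 CAS ⇒ ok; ctr=6 reg=5

A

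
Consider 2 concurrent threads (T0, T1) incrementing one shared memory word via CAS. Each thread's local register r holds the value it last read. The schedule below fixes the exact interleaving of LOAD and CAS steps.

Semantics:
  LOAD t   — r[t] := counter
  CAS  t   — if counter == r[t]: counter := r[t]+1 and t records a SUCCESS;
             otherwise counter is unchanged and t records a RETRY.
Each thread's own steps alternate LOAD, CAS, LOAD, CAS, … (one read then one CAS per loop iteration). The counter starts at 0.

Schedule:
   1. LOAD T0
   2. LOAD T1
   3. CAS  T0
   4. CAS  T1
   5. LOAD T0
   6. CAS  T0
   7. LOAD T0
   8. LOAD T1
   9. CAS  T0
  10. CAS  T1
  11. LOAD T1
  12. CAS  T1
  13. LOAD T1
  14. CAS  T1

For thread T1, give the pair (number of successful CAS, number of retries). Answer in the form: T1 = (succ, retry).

T1 = (2, 2)

step 1: T0 LOAD ⇒ load; ctr=0 reg=0
step 2: T1 LOAD ⇒ load; ctr=0 reg=0
step 3: T0 CAS ⇒ ok; ctr=1 reg=0
step 4: T1 CAS ⇒ retry; ctr=1 reg=0
step 5: T0 LOAD ⇒ load; ctr=1 reg=1
step 6: T0 CAS ⇒ ok; ctr=2 reg=1
step 7: T0 LOAD ⇒ load; ctr=2 reg=2
step 8: T1 LOAD ⇒ load; ctr=2 reg=2
step 9: T0 CAS ⇒ ok; ctr=3 reg=2
step 10: T1 CAS ⇒ retry; ctr=3 reg=2
step 11: T1 LOAD ⇒ load; ctr=3 reg=3
step 12: T1 CAS ⇒ ok; ctr=4 reg=3
step 13: T1 LOAD ⇒ load; ctr=4 reg=4
step 14: T1 CAS ⇒ ok; ctr=5 reg=4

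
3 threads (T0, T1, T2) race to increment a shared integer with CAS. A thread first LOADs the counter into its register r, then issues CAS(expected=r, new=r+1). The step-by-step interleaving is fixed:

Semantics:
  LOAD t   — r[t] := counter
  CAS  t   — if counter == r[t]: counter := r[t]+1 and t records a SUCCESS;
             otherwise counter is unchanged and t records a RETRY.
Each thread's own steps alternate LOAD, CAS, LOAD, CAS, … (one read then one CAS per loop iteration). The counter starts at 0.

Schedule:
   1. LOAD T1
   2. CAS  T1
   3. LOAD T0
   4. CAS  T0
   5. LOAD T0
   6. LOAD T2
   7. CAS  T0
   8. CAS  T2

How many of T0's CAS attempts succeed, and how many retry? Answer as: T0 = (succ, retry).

step 1: T1 LOAD ⇒ load; ctr=0 reg=0
step 2: T1 CAS ⇒ ok; ctr=1 reg=0
step 3: T0 LOAD ⇒ load; ctr=1 reg=1
step 4: T0 CAS ⇒ ok; ctr=2 reg=1
step 5: T0 LOAD ⇒ load; ctr=2 reg=2
step 6: T2 LOAD ⇒ load; ctr=2 reg=2
step 7: T0 CAS ⇒ ok; ctr=3 reg=2
step 8: T2 CAS ⇒ retry; ctr=3 reg=2

T0 = (2, 0)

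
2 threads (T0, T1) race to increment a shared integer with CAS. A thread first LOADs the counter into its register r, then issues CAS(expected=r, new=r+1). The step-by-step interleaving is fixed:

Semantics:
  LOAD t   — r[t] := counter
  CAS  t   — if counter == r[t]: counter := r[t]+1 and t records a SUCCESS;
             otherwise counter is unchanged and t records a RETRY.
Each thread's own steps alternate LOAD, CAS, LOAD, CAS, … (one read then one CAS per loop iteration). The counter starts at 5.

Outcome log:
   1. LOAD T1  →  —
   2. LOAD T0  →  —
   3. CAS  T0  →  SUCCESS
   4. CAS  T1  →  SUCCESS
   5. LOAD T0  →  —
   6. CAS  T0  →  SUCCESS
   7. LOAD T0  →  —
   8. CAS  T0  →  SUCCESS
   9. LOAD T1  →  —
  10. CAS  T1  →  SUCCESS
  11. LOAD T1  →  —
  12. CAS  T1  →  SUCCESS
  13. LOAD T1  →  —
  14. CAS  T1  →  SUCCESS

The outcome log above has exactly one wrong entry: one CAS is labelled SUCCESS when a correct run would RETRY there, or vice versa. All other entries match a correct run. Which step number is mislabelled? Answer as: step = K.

Reference trace:
   1) LOAD T1:  M=5  r_T1=5
   2) LOAD T0:  M=5  r_T0=5
   3) CAS  T0:  M=6  r_T0=5 ✓
   4) CAS  T1:  M=6  r_T1=5 ✗
   5) LOAD T0:  M=6  r_T0=6
   6) CAS  T0:  M=7  r_T0=6 ✓
   7) LOAD T0:  M=7  r_T0=7
   8) CAS  T0:  M=8  r_T0=7 ✓
   9) LOAD T1:  M=8  r_T1=8
  10) CAS  T1:  M=9  r_T1=8 ✓
  11) LOAD T1:  M=9  r_T1=9
  12) CAS  T1:  M=10  r_T1=9 ✓
  13) LOAD T1:  M=10  r_T1=10
  14) CAS  T1:  M=11  r_T1=10 ✓
Flip is step 4.

step = 4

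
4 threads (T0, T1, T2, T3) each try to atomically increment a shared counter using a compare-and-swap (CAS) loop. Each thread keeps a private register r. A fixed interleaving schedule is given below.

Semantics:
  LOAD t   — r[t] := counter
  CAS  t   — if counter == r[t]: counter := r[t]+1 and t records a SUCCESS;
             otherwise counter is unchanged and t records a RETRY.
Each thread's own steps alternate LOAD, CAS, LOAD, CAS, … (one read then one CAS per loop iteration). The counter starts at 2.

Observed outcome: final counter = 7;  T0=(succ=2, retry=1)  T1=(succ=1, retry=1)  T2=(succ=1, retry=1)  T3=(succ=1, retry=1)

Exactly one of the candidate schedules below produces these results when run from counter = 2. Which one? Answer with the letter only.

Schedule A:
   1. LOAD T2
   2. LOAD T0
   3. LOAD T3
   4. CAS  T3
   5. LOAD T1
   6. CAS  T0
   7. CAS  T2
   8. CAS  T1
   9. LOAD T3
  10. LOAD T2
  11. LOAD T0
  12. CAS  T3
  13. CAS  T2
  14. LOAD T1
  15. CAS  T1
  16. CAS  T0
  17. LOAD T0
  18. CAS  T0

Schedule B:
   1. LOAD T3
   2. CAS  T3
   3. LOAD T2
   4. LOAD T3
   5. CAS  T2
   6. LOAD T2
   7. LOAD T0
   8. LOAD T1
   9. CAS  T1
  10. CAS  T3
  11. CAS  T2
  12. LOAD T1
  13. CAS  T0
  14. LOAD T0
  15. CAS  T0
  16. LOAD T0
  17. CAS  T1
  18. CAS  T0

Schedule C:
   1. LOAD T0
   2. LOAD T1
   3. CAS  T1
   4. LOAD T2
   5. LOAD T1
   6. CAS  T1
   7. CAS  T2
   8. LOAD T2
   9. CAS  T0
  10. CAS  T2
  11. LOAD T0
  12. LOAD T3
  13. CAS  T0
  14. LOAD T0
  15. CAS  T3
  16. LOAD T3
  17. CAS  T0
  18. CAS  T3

B

Simulating candidate B:
1. LOAD T3 → mem=2 r[T3]=2 [LOAD]
2. CAS T3 → mem=3 r[T3]=2 [OK]
3. LOAD T2 → mem=3 r[T2]=3 [LOAD]
4. LOAD T3 → mem=3 r[T3]=3 [LOAD]
5. CAS T2 → mem=4 r[T2]=3 [OK]
6. LOAD T2 → mem=4 r[T2]=4 [LOAD]
7. LOAD T0 → mem=4 r[T0]=4 [LOAD]
8. LOAD T1 → mem=4 r[T1]=4 [LOAD]
9. CAS T1 → mem=5 r[T1]=4 [OK]
10. CAS T3 → mem=5 r[T3]=3 [RETRY]
11. CAS T2 → mem=5 r[T2]=4 [RETRY]
12. LOAD T1 → mem=5 r[T1]=5 [LOAD]
13. CAS T0 → mem=5 r[T0]=4 [RETRY]
14. LOAD T0 → mem=5 r[T0]=5 [LOAD]
15. CAS T0 → mem=6 r[T0]=5 [OK]
16. LOAD T0 → mem=6 r[T0]=6 [LOAD]
17. CAS T1 → mem=6 r[T1]=5 [RETRY]
18. CAS T0 → mem=7 r[T0]=6 [OK]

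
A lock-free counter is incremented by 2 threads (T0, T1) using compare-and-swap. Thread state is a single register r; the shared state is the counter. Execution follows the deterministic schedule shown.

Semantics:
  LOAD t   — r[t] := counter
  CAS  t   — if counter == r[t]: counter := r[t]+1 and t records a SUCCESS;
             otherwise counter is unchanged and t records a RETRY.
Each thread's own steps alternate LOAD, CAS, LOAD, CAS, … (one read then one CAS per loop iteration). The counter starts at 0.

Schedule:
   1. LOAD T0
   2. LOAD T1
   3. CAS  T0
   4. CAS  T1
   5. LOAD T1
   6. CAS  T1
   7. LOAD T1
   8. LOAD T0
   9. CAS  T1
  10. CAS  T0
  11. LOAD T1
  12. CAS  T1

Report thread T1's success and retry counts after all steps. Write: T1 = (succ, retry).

   1) LOAD T0:  M=0  r_T0=0
   2) LOAD T1:  M=0  r_T1=0
   3) CAS  T0:  M=1  r_T0=0 ✓
   4) CAS  T1:  M=1  r_T1=0 ✗
   5) LOAD T1:  M=1  r_T1=1
   6) CAS  T1:  M=2  r_T1=1 ✓
   7) LOAD T1:  M=2  r_T1=2
   8) LOAD T0:  M=2  r_T0=2
   9) CAS  T1:  M=3  r_T1=2 ✓
  10) CAS  T0:  M=3  r_T0=2 ✗
  11) LOAD T1:  M=3  r_T1=3
  12) CAS  T1:  M=4  r_T1=3 ✓

T1 = (3, 1)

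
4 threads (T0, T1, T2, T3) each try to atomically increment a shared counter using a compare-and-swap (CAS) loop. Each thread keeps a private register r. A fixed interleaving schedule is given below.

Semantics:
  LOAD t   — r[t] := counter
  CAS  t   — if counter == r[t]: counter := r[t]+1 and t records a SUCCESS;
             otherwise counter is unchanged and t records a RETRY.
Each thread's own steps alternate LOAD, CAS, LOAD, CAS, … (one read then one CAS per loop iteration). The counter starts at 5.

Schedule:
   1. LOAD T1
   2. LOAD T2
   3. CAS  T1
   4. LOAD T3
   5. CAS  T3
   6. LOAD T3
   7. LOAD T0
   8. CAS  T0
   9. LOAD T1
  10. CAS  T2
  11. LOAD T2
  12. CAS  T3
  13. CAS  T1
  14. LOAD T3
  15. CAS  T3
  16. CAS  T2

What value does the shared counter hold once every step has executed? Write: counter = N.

counter = 10

T1 LOAD — after: cnt=5, r=5 — load
T2 LOAD — after: cnt=5, r=5 — load
T1 CAS — after: cnt=6, r=5 — ok
T3 LOAD — after: cnt=6, r=6 — load
T3 CAS — after: cnt=7, r=6 — ok
T3 LOAD — after: cnt=7, r=7 — load
T0 LOAD — after: cnt=7, r=7 — load
T0 CAS — after: cnt=8, r=7 — ok
T1 LOAD — after: cnt=8, r=8 — load
T2 CAS — after: cnt=8, r=5 — retry
T2 LOAD — after: cnt=8, r=8 — load
T3 CAS — after: cnt=8, r=7 — retry
T1 CAS — after: cnt=9, r=8 — ok
T3 LOAD — after: cnt=9, r=9 — load
T3 CAS — after: cnt=10, r=9 — ok
T2 CAS — after: cnt=10, r=8 — retry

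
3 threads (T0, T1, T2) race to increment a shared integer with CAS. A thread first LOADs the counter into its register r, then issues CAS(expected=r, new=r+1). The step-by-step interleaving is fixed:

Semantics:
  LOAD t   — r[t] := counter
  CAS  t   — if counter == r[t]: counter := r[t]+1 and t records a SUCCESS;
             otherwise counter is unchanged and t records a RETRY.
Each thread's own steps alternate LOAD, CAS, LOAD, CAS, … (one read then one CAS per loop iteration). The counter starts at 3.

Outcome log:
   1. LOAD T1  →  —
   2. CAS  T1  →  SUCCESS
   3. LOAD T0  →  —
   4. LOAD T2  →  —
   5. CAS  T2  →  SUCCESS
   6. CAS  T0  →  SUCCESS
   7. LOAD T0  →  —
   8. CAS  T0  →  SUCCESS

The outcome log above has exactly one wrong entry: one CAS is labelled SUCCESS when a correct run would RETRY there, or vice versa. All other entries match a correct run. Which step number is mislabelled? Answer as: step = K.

Reference trace:
[1] T1.load  rd  (counter 3, T1.r 3)
[2] T1.cas  hit  (counter 4, T1.r 3)
[3] T0.load  rd  (counter 4, T0.r 4)
[4] T2.load  rd  (counter 4, T2.r 4)
[5] T2.cas  hit  (counter 5, T2.r 4)
[6] T0.cas  miss  (counter 5, T0.r 4)
[7] T0.load  rd  (counter 5, T0.r 5)
[8] T0.cas  hit  (counter 6, T0.r 5)
Flip is step 6.

step = 6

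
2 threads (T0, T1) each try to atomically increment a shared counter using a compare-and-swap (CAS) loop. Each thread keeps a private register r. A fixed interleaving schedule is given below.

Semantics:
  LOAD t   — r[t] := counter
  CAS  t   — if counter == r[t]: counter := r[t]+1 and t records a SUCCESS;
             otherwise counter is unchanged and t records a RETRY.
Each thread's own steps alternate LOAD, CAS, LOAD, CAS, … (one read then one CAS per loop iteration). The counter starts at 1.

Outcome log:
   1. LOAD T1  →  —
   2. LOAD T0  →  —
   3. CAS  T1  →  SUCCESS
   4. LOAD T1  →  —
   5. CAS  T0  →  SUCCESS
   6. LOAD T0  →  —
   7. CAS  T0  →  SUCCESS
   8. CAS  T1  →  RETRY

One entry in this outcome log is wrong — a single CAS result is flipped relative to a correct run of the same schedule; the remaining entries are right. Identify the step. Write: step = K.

Re-executing:
#1 T1 reads 1
#2 T0 reads 1
#3 T1 CAS(1→2) writes; counter now 2
#4 T1 reads 2
#5 T0 CAS(1→2) fails; counter now 2
#6 T0 reads 2
#7 T0 CAS(2→3) writes; counter now 3
#8 T1 CAS(2→3) fails; counter now 3
Mismatch at 5.

step = 5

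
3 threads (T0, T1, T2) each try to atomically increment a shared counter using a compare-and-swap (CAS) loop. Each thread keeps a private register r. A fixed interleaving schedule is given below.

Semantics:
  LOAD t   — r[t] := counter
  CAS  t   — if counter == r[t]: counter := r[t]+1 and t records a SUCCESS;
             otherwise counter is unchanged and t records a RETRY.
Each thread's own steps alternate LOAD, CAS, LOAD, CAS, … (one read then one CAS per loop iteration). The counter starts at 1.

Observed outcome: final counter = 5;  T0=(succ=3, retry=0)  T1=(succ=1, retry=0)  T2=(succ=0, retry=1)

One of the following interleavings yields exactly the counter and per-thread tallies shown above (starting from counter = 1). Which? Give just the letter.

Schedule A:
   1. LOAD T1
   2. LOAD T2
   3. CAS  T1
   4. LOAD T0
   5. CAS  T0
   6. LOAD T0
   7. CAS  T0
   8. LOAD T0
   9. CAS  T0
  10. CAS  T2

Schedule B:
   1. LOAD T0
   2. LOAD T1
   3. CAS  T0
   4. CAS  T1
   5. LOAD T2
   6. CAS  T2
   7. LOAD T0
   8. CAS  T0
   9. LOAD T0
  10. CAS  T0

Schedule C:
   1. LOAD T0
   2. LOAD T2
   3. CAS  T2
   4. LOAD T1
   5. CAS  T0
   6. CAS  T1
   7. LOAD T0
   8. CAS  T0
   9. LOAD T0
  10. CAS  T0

A

Simulating candidate A:
#1 T1 reads 1
#2 T2 reads 1
#3 T1 CAS(1→2) writes; counter now 2
#4 T0 reads 2
#5 T0 CAS(2→3) writes; counter now 3
#6 T0 reads 3
#7 T0 CAS(3→4) writes; counter now 4
#8 T0 reads 4
#9 T0 CAS(4→5) writes; counter now 5
#10 T2 CAS(1→2) fails; counter now 5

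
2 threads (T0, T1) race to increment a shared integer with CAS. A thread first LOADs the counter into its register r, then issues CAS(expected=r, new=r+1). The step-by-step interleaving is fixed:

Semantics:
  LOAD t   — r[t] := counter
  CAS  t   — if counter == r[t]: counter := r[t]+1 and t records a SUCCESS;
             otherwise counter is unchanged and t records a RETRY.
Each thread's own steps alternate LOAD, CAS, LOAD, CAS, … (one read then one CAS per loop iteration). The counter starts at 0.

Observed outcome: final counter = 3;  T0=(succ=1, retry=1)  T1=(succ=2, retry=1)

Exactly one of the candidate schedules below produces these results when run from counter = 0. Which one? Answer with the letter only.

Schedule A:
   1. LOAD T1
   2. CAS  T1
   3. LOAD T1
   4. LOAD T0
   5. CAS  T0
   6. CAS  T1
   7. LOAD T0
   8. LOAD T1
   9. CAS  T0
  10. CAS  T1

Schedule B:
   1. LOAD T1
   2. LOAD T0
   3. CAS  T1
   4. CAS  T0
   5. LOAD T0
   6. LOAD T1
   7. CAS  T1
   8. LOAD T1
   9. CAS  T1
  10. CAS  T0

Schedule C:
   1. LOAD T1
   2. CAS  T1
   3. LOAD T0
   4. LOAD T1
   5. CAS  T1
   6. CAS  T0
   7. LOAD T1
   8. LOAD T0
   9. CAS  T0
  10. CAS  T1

Run C:
T1 LOAD — after: cnt=0, r=0 — load
T1 CAS — after: cnt=1, r=0 — ok
T0 LOAD — after: cnt=1, r=1 — load
T1 LOAD — after: cnt=1, r=1 — load
T1 CAS — after: cnt=2, r=1 — ok
T0 CAS — after: cnt=2, r=1 — retry
T1 LOAD — after: cnt=2, r=2 — load
T0 LOAD — after: cnt=2, r=2 — load
T0 CAS — after: cnt=3, r=2 — ok
T1 CAS — after: cnt=3, r=2 — retry

C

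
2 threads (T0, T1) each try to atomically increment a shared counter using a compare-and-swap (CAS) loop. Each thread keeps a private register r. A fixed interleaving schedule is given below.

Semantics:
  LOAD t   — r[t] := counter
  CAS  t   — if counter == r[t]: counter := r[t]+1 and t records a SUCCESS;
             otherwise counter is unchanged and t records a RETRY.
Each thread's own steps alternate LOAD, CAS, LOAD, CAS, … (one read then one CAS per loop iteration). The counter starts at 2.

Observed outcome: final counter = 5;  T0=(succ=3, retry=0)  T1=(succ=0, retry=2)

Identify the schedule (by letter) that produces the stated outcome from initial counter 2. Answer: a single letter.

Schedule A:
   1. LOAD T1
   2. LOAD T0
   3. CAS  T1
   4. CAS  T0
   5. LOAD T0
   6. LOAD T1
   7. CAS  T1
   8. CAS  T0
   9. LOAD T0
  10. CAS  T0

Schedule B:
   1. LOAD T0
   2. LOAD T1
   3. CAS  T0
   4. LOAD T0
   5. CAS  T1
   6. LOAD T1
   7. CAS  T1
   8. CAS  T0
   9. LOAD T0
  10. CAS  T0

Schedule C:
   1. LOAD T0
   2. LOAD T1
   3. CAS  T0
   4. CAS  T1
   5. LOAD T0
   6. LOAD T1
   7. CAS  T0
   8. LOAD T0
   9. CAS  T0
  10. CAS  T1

C

Simulating candidate C:
1. LOAD T0 → mem=2 r[T0]=2 [LOAD]
2. LOAD T1 → mem=2 r[T1]=2 [LOAD]
3. CAS T0 → mem=3 r[T0]=2 [OK]
4. CAS T1 → mem=3 r[T1]=2 [RETRY]
5. LOAD T0 → mem=3 r[T0]=3 [LOAD]
6. LOAD T1 → mem=3 r[T1]=3 [LOAD]
7. CAS T0 → mem=4 r[T0]=3 [OK]
8. LOAD T0 → mem=4 r[T0]=4 [LOAD]
9. CAS T0 → mem=5 r[T0]=4 [OK]
10. CAS T1 → mem=5 r[T1]=3 [RETRY]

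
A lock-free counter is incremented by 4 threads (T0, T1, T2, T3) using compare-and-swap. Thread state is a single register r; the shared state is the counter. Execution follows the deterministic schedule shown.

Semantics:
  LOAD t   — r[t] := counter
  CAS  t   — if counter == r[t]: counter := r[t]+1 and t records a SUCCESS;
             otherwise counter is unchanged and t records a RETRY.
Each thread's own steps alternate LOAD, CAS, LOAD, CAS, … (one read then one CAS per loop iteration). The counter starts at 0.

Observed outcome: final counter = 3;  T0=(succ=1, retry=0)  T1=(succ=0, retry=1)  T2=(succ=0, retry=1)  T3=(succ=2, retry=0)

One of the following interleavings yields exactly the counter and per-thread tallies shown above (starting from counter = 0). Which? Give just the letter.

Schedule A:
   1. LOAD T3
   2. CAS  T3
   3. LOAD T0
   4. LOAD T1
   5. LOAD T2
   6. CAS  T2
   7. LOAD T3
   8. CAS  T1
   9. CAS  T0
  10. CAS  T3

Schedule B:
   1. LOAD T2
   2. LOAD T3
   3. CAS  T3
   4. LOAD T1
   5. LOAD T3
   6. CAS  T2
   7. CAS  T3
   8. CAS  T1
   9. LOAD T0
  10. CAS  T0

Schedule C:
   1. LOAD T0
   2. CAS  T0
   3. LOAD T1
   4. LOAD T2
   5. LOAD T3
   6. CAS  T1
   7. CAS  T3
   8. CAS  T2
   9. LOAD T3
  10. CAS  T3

Run B:
step 1: T2 LOAD ⇒ load; ctr=0 reg=0
step 2: T3 LOAD ⇒ load; ctr=0 reg=0
step 3: T3 CAS ⇒ ok; ctr=1 reg=0
step 4: T1 LOAD ⇒ load; ctr=1 reg=1
step 5: T3 LOAD ⇒ load; ctr=1 reg=1
step 6: T2 CAS ⇒ retry; ctr=1 reg=0
step 7: T3 CAS ⇒ ok; ctr=2 reg=1
step 8: T1 CAS ⇒ retry; ctr=2 reg=1
step 9: T0 LOAD ⇒ load; ctr=2 reg=2
step 10: T0 CAS ⇒ ok; ctr=3 reg=2

B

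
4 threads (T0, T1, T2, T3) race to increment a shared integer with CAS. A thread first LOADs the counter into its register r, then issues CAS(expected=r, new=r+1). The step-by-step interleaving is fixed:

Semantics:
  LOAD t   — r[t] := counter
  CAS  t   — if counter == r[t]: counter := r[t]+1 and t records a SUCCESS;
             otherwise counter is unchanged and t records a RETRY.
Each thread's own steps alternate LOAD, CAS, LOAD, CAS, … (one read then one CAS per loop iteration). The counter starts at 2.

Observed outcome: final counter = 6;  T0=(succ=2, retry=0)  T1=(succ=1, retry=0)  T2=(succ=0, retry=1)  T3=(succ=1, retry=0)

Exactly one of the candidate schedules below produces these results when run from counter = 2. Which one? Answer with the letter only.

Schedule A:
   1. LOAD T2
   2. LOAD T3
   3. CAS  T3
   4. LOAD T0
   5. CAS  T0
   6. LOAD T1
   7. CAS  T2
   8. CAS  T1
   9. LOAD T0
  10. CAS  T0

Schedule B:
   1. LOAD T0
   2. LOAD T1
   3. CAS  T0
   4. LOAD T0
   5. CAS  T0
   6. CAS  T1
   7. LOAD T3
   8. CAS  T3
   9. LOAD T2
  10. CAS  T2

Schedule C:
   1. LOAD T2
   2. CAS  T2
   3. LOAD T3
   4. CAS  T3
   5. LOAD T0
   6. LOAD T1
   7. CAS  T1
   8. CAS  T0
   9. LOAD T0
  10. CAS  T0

Run A:
1. LOAD T2 → mem=2 r[T2]=2 [LOAD]
2. LOAD T3 → mem=2 r[T3]=2 [LOAD]
3. CAS T3 → mem=3 r[T3]=2 [OK]
4. LOAD T0 → mem=3 r[T0]=3 [LOAD]
5. CAS T0 → mem=4 r[T0]=3 [OK]
6. LOAD T1 → mem=4 r[T1]=4 [LOAD]
7. CAS T2 → mem=4 r[T2]=2 [RETRY]
8. CAS T1 → mem=5 r[T1]=4 [OK]
9. LOAD T0 → mem=5 r[T0]=5 [LOAD]
10. CAS T0 → mem=6 r[T0]=5 [OK]

A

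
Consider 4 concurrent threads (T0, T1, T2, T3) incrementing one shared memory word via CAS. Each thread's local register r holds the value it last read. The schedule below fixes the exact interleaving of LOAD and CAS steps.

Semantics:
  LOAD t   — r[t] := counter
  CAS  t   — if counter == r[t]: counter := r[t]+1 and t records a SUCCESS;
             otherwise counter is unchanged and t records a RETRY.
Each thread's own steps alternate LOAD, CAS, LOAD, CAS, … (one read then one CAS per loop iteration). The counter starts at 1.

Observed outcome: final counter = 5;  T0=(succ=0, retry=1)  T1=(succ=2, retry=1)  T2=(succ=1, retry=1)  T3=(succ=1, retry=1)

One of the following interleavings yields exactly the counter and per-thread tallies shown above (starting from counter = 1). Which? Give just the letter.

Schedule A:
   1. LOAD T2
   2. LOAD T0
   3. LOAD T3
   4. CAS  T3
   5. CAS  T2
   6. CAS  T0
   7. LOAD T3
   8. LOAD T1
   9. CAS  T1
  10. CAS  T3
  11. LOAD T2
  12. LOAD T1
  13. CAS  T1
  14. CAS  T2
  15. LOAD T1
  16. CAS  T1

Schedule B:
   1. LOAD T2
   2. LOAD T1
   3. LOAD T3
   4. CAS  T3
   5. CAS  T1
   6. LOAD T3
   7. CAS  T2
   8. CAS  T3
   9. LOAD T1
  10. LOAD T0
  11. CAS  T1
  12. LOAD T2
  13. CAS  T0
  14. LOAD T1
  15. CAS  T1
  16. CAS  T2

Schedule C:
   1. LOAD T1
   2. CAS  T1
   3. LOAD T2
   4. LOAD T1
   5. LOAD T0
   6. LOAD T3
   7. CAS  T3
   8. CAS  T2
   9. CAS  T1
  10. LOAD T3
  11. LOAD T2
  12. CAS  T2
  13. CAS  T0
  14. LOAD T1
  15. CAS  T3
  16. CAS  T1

C

Run C:
[1] T1.load  rd  (counter 1, T1.r 1)
[2] T1.cas  hit  (counter 2, T1.r 1)
[3] T2.load  rd  (counter 2, T2.r 2)
[4] T1.load  rd  (counter 2, T1.r 2)
[5] T0.load  rd  (counter 2, T0.r 2)
[6] T3.load  rd  (counter 2, T3.r 2)
[7] T3.cas  hit  (counter 3, T3.r 2)
[8] T2.cas  miss  (counter 3, T2.r 2)
[9] T1.cas  miss  (counter 3, T1.r 2)
[10] T3.load  rd  (counter 3, T3.r 3)
[11] T2.load  rd  (counter 3, T2.r 3)
[12] T2.cas  hit  (counter 4, T2.r 3)
[13] T0.cas  miss  (counter 4, T0.r 2)
[14] T1.load  rd  (counter 4, T1.r 4)
[15] T3.cas  miss  (counter 4, T3.r 3)
[16] T1.cas  hit  (counter 5, T1.r 4)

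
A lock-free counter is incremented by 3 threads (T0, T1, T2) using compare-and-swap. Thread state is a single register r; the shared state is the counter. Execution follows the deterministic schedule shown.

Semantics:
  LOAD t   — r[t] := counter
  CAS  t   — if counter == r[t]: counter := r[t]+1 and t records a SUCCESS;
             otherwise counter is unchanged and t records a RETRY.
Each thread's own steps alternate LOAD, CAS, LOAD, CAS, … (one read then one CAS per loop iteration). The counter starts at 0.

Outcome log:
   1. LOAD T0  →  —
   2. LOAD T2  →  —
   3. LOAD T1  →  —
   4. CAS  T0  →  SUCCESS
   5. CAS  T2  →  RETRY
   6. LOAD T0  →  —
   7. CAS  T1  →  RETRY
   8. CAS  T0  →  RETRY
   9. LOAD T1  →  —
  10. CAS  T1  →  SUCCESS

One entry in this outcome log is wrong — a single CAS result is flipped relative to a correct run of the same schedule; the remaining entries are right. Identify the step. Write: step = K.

Re-executing:
   1) LOAD T0:  M=0  r_T0=0
   2) LOAD T2:  M=0  r_T2=0
   3) LOAD T1:  M=0  r_T1=0
   4) CAS  T0:  M=1  r_T0=0 ✓
   5) CAS  T2:  M=1  r_T2=0 ✗
   6) LOAD T0:  M=1  r_T0=1
   7) CAS  T1:  M=1  r_T1=0 ✗
   8) CAS  T0:  M=2  r_T0=1 ✓
   9) LOAD T1:  M=2  r_T1=2
  10) CAS  T1:  M=3  r_T1=2 ✓
Mismatch at 8.

step = 8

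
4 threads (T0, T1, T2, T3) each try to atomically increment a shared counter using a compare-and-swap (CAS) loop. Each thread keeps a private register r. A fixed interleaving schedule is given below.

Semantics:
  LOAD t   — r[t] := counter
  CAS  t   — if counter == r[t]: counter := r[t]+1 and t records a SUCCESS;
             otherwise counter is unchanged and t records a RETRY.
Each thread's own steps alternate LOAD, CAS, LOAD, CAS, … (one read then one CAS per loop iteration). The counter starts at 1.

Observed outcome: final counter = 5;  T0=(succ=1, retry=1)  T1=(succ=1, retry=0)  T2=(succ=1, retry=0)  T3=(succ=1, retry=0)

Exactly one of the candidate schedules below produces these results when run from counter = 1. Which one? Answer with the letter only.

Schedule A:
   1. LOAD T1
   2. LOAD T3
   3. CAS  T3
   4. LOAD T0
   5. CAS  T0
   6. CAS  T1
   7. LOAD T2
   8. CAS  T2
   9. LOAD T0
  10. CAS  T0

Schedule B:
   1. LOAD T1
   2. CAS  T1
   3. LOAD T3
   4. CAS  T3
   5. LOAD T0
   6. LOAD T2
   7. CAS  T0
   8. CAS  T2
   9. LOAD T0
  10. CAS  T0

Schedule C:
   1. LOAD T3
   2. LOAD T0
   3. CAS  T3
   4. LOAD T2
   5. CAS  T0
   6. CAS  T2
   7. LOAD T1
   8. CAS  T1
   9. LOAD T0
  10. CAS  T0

Simulating candidate C:
T3 LOAD — after: cnt=1, r=1 — load
T0 LOAD — after: cnt=1, r=1 — load
T3 CAS — after: cnt=2, r=1 — ok
T2 LOAD — after: cnt=2, r=2 — load
T0 CAS — after: cnt=2, r=1 — retry
T2 CAS — after: cnt=3, r=2 — ok
T1 LOAD — after: cnt=3, r=3 — load
T1 CAS — after: cnt=4, r=3 — ok
T0 LOAD — after: cnt=4, r=4 — load
T0 CAS — after: cnt=5, r=4 — ok

C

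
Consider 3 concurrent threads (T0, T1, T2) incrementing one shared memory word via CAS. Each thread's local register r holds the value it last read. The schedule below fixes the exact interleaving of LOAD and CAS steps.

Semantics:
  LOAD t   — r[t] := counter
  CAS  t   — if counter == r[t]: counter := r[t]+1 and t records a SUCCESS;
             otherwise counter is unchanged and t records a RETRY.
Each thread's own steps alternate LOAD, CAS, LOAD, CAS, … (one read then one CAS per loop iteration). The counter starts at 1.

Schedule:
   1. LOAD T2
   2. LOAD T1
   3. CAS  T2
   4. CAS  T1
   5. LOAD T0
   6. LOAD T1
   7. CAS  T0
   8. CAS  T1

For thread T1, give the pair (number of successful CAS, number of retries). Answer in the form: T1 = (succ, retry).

[1] T2.load  rd  (counter 1, T2.r 1)
[2] T1.load  rd  (counter 1, T1.r 1)
[3] T2.cas  hit  (counter 2, T2.r 1)
[4] T1.cas  miss  (counter 2, T1.r 1)
[5] T0.load  rd  (counter 2, T0.r 2)
[6] T1.load  rd  (counter 2, T1.r 2)
[7] T0.cas  hit  (counter 3, T0.r 2)
[8] T1.cas  miss  (counter 3, T1.r 2)

T1 = (0, 2)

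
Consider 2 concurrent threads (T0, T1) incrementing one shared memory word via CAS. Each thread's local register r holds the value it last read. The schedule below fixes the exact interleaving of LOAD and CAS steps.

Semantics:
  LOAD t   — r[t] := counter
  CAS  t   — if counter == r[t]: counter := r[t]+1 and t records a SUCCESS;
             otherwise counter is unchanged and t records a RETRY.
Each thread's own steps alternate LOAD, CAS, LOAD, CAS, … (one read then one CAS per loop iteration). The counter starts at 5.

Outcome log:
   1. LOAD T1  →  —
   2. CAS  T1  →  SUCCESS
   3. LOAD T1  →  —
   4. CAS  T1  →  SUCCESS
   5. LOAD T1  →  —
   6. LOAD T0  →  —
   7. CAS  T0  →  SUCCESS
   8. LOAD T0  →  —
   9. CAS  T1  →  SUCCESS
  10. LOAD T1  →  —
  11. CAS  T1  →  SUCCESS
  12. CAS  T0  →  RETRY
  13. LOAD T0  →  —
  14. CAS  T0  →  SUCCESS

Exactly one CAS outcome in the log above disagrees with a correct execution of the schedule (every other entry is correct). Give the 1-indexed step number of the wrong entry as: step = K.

step = 9

Correct run:
   1) LOAD T1:  M=5  r_T1=5
   2) CAS  T1:  M=6  r_T1=5 ✓
   3) LOAD T1:  M=6  r_T1=6
   4) CAS  T1:  M=7  r_T1=6 ✓
   5) LOAD T1:  M=7  r_T1=7
   6) LOAD T0:  M=7  r_T0=7
   7) CAS  T0:  M=8  r_T0=7 ✓
   8) LOAD T0:  M=8  r_T0=8
   9) CAS  T1:  M=8  r_T1=7 ✗
  10) LOAD T1:  M=8  r_T1=8
  11) CAS  T1:  M=9  r_T1=8 ✓
  12) CAS  T0:  M=9  r_T0=8 ✗
  13) LOAD T0:  M=9  r_T0=9
  14) CAS  T0:  M=10  r_T0=9 ✓
Mismatch at 9.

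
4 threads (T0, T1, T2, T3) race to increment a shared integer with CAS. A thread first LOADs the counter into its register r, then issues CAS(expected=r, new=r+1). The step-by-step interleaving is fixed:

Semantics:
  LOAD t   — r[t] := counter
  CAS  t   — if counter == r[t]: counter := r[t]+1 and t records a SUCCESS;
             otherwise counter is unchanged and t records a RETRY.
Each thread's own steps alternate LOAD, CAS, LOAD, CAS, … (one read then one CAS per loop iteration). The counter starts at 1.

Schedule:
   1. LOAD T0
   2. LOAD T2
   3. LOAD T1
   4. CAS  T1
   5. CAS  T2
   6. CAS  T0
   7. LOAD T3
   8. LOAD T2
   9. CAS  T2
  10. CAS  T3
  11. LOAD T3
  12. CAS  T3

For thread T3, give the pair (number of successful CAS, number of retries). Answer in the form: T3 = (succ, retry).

T3 = (1, 1)

step 1: T0 LOAD ⇒ load; ctr=1 reg=1
step 2: T2 LOAD ⇒ load; ctr=1 reg=1
step 3: T1 LOAD ⇒ load; ctr=1 reg=1
step 4: T1 CAS ⇒ ok; ctr=2 reg=1
step 5: T2 CAS ⇒ retry; ctr=2 reg=1
step 6: T0 CAS ⇒ retry; ctr=2 reg=1
step 7: T3 LOAD ⇒ load; ctr=2 reg=2
step 8: T2 LOAD ⇒ load; ctr=2 reg=2
step 9: T2 CAS ⇒ ok; ctr=3 reg=2
step 10: T3 CAS ⇒ retry; ctr=3 reg=2
step 11: T3 LOAD ⇒ load; ctr=3 reg=3
step 12: T3 CAS ⇒ ok; ctr=4 reg=3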